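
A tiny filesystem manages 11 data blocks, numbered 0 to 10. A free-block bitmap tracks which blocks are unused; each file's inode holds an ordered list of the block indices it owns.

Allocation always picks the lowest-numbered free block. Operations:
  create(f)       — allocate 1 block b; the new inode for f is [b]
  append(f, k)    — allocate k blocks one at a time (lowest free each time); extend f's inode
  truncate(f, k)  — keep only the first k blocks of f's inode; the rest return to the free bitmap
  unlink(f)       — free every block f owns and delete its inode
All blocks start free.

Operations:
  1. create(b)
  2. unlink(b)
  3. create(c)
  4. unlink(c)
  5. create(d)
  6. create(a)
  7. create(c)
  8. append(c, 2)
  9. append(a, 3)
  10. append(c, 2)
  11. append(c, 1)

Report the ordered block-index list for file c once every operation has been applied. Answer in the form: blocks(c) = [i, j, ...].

blocks(c) = [2, 3, 4, 8, 9, 10]

[1] create(b) — b=0 (map F..........)
[2] unlink(b) —  (map ...........)
[3] create(c) — c=0 (map F..........)
[4] unlink(c) —  (map ...........)
[5] create(d) — d=0 (map F..........)
[6] create(a) — a=1 d=0 (map FF.........)
[7] create(c) — a=1 c=2 d=0 (map FFF........)
[8] append(c, 2) — a=1 c=2,3,4 d=0 (map FFFFF......)
[9] append(a, 3) — a=1,5,6,7 c=2,3,4 d=0 (map FFFFFFFF...)
[10] append(c, 2) — a=1,5,6,7 c=2,3,4,8,9 d=0 (map FFFFFFFFFF.)
[11] append(c, 1) — a=1,5,6,7 c=2,3,4,8,9,10 d=0 (map FFFFFFFFFFF)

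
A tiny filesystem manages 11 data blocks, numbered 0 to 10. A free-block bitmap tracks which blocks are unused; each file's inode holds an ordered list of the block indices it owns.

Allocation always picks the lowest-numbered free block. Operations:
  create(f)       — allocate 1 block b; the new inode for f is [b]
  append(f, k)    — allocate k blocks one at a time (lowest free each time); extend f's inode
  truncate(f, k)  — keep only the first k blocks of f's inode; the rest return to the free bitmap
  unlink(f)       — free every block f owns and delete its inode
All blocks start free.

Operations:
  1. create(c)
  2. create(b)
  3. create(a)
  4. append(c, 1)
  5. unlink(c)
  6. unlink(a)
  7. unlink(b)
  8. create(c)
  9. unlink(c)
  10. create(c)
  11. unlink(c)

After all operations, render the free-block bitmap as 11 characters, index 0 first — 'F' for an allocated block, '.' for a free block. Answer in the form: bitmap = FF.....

[1] create(c) — c=0 (map F..........)
[2] create(b) — b=1 c=0 (map FF.........)
[3] create(a) — a=2 b=1 c=0 (map FFF........)
[4] append(c, 1) — a=2 b=1 c=0,3 (map FFFF.......)
[5] unlink(c) — a=2 b=1 (map .FF........)
[6] unlink(a) — b=1 (map .F.........)
[7] unlink(b) —  (map ...........)
[8] create(c) — c=0 (map F..........)
[9] unlink(c) —  (map ...........)
[10] create(c) — c=0 (map F..........)
[11] unlink(c) —  (map ...........)

bitmap = ...........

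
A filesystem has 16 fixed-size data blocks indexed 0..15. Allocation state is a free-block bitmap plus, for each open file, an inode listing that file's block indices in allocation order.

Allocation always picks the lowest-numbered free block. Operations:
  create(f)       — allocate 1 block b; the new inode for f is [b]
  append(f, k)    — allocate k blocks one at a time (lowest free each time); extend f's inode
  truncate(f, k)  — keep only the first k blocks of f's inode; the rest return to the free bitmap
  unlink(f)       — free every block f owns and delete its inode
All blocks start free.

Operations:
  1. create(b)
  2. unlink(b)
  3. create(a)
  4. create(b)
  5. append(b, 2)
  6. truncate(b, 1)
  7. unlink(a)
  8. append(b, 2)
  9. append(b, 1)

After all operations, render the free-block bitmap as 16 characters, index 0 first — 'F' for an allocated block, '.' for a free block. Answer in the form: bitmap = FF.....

after create(b) → b:[0]  free=[F...............]
after unlink(b) →   free=[................]
after create(a) → a:[0]  free=[F...............]
after create(b) → a:[0], b:[1]  free=[FF..............]
after append(b, 2) → a:[0], b:[1, 2, 3]  free=[FFFF............]
after truncate(b, 1) → a:[0], b:[1]  free=[FF..............]
after unlink(a) → b:[1]  free=[.F..............]
after append(b, 2) → b:[1, 0, 2]  free=[FFF.............]
after append(b, 1) → b:[1, 0, 2, 3]  free=[FFFF............]

bitmap = FFFF............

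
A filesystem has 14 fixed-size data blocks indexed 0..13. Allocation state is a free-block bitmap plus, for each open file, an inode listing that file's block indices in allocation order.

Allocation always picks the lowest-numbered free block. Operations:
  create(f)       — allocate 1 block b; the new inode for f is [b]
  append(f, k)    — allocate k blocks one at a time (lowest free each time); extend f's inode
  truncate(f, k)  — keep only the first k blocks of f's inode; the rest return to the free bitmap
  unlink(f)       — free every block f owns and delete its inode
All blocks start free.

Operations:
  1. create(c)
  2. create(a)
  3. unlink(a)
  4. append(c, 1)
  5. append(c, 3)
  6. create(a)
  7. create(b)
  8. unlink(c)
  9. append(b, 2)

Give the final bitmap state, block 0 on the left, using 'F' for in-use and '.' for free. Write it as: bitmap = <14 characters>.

  1. create(c)  ⇒  F.............  {c→[0]}
  2. create(a)  ⇒  FF............  {a→[1]; c→[0]}
  3. unlink(a)  ⇒  F.............  {c→[0]}
  4. append(c, 1)  ⇒  FF............  {c→[0, 1]}
  5. append(c, 3)  ⇒  FFFFF.........  {c→[0, 1, 2, 3, 4]}
  6. create(a)  ⇒  FFFFFF........  {a→[5]; c→[0, 1, 2, 3, 4]}
  7. create(b)  ⇒  FFFFFFF.......  {a→[5]; b→[6]; c→[0, 1, 2, 3, 4]}
  8. unlink(c)  ⇒  .....FF.......  {a→[5]; b→[6]}
  9. append(b, 2)  ⇒  FF...FF.......  {a→[5]; b→[6, 0, 1]}

bitmap = FF...FF.......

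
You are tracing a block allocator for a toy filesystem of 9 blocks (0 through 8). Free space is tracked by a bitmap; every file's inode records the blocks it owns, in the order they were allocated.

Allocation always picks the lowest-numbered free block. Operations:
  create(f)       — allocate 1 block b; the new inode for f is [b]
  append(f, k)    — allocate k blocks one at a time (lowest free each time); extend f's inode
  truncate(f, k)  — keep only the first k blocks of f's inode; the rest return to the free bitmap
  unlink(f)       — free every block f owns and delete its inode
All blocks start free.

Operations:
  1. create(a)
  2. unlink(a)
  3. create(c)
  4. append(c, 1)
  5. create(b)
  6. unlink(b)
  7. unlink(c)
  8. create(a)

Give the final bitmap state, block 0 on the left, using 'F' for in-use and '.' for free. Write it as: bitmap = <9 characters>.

bitmap = F........

create(a): bitmap=F........ | a=[0]
unlink(a): bitmap=......... | 
create(c): bitmap=F........ | c=[0]
append(c, 1): bitmap=FF....... | c=[0, 1]
create(b): bitmap=FFF...... | b=[2] c=[0, 1]
unlink(b): bitmap=FF....... | c=[0, 1]
unlink(c): bitmap=......... | 
create(a): bitmap=F........ | a=[0]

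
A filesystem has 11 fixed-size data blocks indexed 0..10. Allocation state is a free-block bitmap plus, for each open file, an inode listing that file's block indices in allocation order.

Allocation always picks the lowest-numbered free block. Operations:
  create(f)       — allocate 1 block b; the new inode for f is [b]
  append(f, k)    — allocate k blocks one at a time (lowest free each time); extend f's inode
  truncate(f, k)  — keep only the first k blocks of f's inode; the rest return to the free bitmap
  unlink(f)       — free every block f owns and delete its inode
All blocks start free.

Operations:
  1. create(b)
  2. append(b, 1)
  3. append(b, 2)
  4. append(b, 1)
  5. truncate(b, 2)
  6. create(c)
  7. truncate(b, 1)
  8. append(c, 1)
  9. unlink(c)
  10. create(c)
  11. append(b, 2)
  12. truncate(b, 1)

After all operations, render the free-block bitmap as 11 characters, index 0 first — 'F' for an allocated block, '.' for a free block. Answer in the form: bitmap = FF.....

after create(b) → b:[0]  free=[F..........]
after append(b, 1) → b:[0, 1]  free=[FF.........]
after append(b, 2) → b:[0, 1, 2, 3]  free=[FFFF.......]
after append(b, 1) → b:[0, 1, 2, 3, 4]  free=[FFFFF......]
after truncate(b, 2) → b:[0, 1]  free=[FF.........]
after create(c) → b:[0, 1], c:[2]  free=[FFF........]
after truncate(b, 1) → b:[0], c:[2]  free=[F.F........]
after append(c, 1) → b:[0], c:[2, 1]  free=[FFF........]
after unlink(c) → b:[0]  free=[F..........]
after create(c) → b:[0], c:[1]  free=[FF.........]
after append(b, 2) → b:[0, 2, 3], c:[1]  free=[FFFF.......]
after truncate(b, 1) → b:[0], c:[1]  free=[FF.........]

bitmap = FF.........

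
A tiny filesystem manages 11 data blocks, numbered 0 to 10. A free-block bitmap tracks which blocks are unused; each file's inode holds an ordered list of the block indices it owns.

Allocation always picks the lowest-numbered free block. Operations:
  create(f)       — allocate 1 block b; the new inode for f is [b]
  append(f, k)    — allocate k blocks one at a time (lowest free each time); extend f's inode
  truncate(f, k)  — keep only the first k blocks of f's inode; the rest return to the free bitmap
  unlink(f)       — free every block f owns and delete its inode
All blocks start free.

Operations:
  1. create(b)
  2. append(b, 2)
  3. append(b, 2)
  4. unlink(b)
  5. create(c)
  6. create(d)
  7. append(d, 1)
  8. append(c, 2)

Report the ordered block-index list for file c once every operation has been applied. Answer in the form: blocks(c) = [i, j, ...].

[1] create(b) — b=0 (map F..........)
[2] append(b, 2) — b=0,1,2 (map FFF........)
[3] append(b, 2) — b=0,1,2,3,4 (map FFFFF......)
[4] unlink(b) —  (map ...........)
[5] create(c) — c=0 (map F..........)
[6] create(d) — c=0 d=1 (map FF.........)
[7] append(d, 1) — c=0 d=1,2 (map FFF........)
[8] append(c, 2) — c=0,3,4 d=1,2 (map FFFFF......)

blocks(c) = [0, 3, 4]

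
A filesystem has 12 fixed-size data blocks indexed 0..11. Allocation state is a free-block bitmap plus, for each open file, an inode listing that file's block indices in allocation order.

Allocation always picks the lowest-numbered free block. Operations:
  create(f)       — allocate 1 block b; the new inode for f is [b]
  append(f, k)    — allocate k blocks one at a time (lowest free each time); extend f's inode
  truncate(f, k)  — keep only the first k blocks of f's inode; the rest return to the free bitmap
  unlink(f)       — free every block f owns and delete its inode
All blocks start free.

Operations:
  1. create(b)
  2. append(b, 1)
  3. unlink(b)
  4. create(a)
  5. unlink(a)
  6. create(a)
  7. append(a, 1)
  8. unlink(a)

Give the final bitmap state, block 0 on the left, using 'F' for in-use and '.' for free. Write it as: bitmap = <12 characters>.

bitmap = ............

after create(b) → b:[0]  free=[F...........]
after append(b, 1) → b:[0, 1]  free=[FF..........]
after unlink(b) →   free=[............]
after create(a) → a:[0]  free=[F...........]
after unlink(a) →   free=[............]
after create(a) → a:[0]  free=[F...........]
after append(a, 1) → a:[0, 1]  free=[FF..........]
after unlink(a) →   free=[............]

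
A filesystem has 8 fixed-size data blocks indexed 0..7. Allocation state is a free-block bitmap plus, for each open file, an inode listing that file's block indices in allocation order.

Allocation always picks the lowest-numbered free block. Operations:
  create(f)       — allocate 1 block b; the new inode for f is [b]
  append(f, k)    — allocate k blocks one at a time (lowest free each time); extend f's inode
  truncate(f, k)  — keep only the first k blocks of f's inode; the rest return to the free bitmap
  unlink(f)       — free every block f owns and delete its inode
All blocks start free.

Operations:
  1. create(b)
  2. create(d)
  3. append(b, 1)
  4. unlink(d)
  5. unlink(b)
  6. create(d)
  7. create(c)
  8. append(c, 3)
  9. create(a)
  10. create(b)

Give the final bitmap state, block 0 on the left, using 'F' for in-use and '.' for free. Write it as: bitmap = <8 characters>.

bitmap = FFFFFFF.

[1] create(b) — b=0 (map F.......)
[2] create(d) — b=0 d=1 (map FF......)
[3] append(b, 1) — b=0,2 d=1 (map FFF.....)
[4] unlink(d) — b=0,2 (map F.F.....)
[5] unlink(b) —  (map ........)
[6] create(d) — d=0 (map F.......)
[7] create(c) — c=1 d=0 (map FF......)
[8] append(c, 3) — c=1,2,3,4 d=0 (map FFFFF...)
[9] create(a) — a=5 c=1,2,3,4 d=0 (map FFFFFF..)
[10] create(b) — a=5 b=6 c=1,2,3,4 d=0 (map FFFFFFF.)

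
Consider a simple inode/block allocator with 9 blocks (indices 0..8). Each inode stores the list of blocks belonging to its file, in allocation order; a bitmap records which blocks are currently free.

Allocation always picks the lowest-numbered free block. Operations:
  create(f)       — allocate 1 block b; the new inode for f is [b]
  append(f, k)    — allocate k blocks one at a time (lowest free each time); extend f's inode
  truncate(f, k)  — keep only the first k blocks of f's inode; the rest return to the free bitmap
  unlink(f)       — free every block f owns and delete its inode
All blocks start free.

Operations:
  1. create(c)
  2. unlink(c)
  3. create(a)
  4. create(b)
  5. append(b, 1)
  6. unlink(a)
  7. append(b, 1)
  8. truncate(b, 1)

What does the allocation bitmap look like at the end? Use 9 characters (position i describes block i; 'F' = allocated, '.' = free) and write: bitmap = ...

bitmap = .F.......

after create(c) → c:[0]  free=[F........]
after unlink(c) →   free=[.........]
after create(a) → a:[0]  free=[F........]
after create(b) → a:[0], b:[1]  free=[FF.......]
after append(b, 1) → a:[0], b:[1, 2]  free=[FFF......]
after unlink(a) → b:[1, 2]  free=[.FF......]
after append(b, 1) → b:[1, 2, 0]  free=[FFF......]
after truncate(b, 1) → b:[1]  free=[.F.......]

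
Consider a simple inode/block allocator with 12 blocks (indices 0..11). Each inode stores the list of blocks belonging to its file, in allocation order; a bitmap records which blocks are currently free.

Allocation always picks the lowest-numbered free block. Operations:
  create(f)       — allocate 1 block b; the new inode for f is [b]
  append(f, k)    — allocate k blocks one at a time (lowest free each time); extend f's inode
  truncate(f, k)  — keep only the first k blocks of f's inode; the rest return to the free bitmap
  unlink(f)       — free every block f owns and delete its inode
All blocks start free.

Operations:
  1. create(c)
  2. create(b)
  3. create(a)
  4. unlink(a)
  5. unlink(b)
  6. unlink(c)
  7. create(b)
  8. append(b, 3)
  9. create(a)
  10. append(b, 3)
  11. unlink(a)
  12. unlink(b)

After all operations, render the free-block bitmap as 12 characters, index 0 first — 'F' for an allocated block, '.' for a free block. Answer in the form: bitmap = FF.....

bitmap = ............

after create(c) → c:[0]  free=[F...........]
after create(b) → b:[1], c:[0]  free=[FF..........]
after create(a) → a:[2], b:[1], c:[0]  free=[FFF.........]
after unlink(a) → b:[1], c:[0]  free=[FF..........]
after unlink(b) → c:[0]  free=[F...........]
after unlink(c) →   free=[............]
after create(b) → b:[0]  free=[F...........]
after append(b, 3) → b:[0, 1, 2, 3]  free=[FFFF........]
after create(a) → a:[4], b:[0, 1, 2, 3]  free=[FFFFF.......]
after append(b, 3) → a:[4], b:[0, 1, 2, 3, 5, 6, 7]  free=[FFFFFFFF....]
after unlink(a) → b:[0, 1, 2, 3, 5, 6, 7]  free=[FFFF.FFF....]
after unlink(b) →   free=[............]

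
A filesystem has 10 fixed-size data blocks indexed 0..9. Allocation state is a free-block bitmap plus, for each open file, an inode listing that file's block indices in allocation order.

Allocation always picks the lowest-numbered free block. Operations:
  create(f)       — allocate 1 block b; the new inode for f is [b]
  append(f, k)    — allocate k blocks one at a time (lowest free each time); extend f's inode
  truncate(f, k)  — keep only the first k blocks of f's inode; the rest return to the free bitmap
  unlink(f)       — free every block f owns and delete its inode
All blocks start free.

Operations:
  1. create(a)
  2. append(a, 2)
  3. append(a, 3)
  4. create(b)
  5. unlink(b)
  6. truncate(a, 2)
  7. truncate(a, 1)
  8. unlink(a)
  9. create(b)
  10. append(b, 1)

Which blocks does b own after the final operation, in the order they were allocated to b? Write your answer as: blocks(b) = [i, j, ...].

blocks(b) = [0, 1]

[1] create(a) — a=0 (map F.........)
[2] append(a, 2) — a=0,1,2 (map FFF.......)
[3] append(a, 3) — a=0,1,2,3,4,5 (map FFFFFF....)
[4] create(b) — a=0,1,2,3,4,5 b=6 (map FFFFFFF...)
[5] unlink(b) — a=0,1,2,3,4,5 (map FFFFFF....)
[6] truncate(a, 2) — a=0,1 (map FF........)
[7] truncate(a, 1) — a=0 (map F.........)
[8] unlink(a) —  (map ..........)
[9] create(b) — b=0 (map F.........)
[10] append(b, 1) — b=0,1 (map FF........)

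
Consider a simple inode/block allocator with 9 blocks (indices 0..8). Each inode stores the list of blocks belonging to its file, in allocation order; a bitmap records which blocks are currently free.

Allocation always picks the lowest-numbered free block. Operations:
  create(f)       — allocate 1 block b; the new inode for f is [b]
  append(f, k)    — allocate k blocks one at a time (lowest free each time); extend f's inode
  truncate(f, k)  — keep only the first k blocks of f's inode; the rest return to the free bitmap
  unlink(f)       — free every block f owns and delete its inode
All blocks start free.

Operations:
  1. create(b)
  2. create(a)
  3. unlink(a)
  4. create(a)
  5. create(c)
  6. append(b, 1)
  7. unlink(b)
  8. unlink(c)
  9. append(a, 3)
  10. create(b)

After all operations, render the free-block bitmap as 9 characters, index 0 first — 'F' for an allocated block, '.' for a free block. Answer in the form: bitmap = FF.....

bitmap = FFFFF....

  1. create(b)  ⇒  F........  {b→[0]}
  2. create(a)  ⇒  FF.......  {a→[1]; b→[0]}
  3. unlink(a)  ⇒  F........  {b→[0]}
  4. create(a)  ⇒  FF.......  {a→[1]; b→[0]}
  5. create(c)  ⇒  FFF......  {a→[1]; b→[0]; c→[2]}
  6. append(b, 1)  ⇒  FFFF.....  {a→[1]; b→[0, 3]; c→[2]}
  7. unlink(b)  ⇒  .FF......  {a→[1]; c→[2]}
  8. unlink(c)  ⇒  .F.......  {a→[1]}
  9. append(a, 3)  ⇒  FFFF.....  {a→[1, 0, 2, 3]}
  10. create(b)  ⇒  FFFFF....  {a→[1, 0, 2, 3]; b→[4]}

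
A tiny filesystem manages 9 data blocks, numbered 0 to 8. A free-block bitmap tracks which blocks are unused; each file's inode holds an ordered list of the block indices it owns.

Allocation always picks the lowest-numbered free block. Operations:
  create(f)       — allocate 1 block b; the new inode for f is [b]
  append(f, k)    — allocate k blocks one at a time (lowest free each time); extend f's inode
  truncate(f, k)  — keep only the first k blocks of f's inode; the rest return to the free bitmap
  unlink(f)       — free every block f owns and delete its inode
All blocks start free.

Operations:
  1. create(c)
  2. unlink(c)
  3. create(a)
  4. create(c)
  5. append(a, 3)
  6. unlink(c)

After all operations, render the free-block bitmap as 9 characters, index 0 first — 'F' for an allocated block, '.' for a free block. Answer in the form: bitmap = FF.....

after create(c) → c:[0]  free=[F........]
after unlink(c) →   free=[.........]
after create(a) → a:[0]  free=[F........]
after create(c) → a:[0], c:[1]  free=[FF.......]
after append(a, 3) → a:[0, 2, 3, 4], c:[1]  free=[FFFFF....]
after unlink(c) → a:[0, 2, 3, 4]  free=[F.FFF....]

bitmap = F.FFF....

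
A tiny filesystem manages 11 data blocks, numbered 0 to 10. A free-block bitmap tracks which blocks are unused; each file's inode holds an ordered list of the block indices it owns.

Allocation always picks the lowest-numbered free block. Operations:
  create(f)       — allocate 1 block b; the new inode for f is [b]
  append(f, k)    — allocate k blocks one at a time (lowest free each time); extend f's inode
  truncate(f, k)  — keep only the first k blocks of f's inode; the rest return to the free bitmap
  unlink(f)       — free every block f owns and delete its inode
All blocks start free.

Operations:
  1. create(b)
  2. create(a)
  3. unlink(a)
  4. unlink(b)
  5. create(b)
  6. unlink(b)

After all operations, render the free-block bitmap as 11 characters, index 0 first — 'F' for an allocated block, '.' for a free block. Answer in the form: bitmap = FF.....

bitmap = ...........

after create(b) → b:[0]  free=[F..........]
after create(a) → a:[1], b:[0]  free=[FF.........]
after unlink(a) → b:[0]  free=[F..........]
after unlink(b) →   free=[...........]
after create(b) → b:[0]  free=[F..........]
after unlink(b) →   free=[...........]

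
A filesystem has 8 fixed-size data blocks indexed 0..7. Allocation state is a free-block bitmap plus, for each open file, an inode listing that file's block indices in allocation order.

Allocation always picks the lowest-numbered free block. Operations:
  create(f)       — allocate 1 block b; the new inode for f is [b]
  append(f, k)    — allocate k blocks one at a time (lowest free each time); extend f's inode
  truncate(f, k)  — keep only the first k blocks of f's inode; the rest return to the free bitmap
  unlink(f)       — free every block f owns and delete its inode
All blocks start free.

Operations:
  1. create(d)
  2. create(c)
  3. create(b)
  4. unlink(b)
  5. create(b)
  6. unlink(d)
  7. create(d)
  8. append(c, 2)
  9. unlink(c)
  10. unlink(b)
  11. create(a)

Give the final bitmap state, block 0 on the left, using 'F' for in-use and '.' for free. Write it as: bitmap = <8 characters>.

bitmap = FF......

[1] create(d) — d=0 (map F.......)
[2] create(c) — c=1 d=0 (map FF......)
[3] create(b) — b=2 c=1 d=0 (map FFF.....)
[4] unlink(b) — c=1 d=0 (map FF......)
[5] create(b) — b=2 c=1 d=0 (map FFF.....)
[6] unlink(d) — b=2 c=1 (map .FF.....)
[7] create(d) — b=2 c=1 d=0 (map FFF.....)
[8] append(c, 2) — b=2 c=1,3,4 d=0 (map FFFFF...)
[9] unlink(c) — b=2 d=0 (map F.F.....)
[10] unlink(b) — d=0 (map F.......)
[11] create(a) — a=1 d=0 (map FF......)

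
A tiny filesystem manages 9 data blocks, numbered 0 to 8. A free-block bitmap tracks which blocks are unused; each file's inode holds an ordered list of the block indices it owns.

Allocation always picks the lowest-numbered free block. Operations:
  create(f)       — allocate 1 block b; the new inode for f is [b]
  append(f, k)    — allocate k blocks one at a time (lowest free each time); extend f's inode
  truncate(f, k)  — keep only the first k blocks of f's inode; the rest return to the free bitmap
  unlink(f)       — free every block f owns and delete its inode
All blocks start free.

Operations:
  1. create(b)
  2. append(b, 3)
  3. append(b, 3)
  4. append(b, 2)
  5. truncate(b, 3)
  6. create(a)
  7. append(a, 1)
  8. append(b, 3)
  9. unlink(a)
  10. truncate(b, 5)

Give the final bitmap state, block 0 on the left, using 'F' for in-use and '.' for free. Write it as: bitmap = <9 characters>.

bitmap = FFF..FF..

after create(b) → b:[0]  free=[F........]
after append(b, 3) → b:[0, 1, 2, 3]  free=[FFFF.....]
after append(b, 3) → b:[0, 1, 2, 3, 4, 5, 6]  free=[FFFFFFF..]
after append(b, 2) → b:[0, 1, 2, 3, 4, 5, 6, 7, 8]  free=[FFFFFFFFF]
after truncate(b, 3) → b:[0, 1, 2]  free=[FFF......]
after create(a) → a:[3], b:[0, 1, 2]  free=[FFFF.....]
after append(a, 1) → a:[3, 4], b:[0, 1, 2]  free=[FFFFF....]
after append(b, 3) → a:[3, 4], b:[0, 1, 2, 5, 6, 7]  free=[FFFFFFFF.]
after unlink(a) → b:[0, 1, 2, 5, 6, 7]  free=[FFF..FFF.]
after truncate(b, 5) → b:[0, 1, 2, 5, 6]  free=[FFF..FF..]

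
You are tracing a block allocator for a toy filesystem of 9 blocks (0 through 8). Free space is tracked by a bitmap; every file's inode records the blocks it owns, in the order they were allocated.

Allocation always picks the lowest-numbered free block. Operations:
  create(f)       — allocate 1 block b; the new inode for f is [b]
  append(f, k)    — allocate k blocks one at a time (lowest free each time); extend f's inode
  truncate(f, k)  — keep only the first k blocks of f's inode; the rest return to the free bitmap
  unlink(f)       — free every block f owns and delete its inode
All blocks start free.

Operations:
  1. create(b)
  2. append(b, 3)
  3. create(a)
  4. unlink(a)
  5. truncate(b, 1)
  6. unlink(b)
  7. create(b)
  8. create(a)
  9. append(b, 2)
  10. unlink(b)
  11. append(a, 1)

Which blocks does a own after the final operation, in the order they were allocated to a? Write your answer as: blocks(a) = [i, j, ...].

[1] create(b) — b=0 (map F........)
[2] append(b, 3) — b=0,1,2,3 (map FFFF.....)
[3] create(a) — a=4 b=0,1,2,3 (map FFFFF....)
[4] unlink(a) — b=0,1,2,3 (map FFFF.....)
[5] truncate(b, 1) — b=0 (map F........)
[6] unlink(b) —  (map .........)
[7] create(b) — b=0 (map F........)
[8] create(a) — a=1 b=0 (map FF.......)
[9] append(b, 2) — a=1 b=0,2,3 (map FFFF.....)
[10] unlink(b) — a=1 (map .F.......)
[11] append(a, 1) — a=1,0 (map FF.......)

blocks(a) = [1, 0]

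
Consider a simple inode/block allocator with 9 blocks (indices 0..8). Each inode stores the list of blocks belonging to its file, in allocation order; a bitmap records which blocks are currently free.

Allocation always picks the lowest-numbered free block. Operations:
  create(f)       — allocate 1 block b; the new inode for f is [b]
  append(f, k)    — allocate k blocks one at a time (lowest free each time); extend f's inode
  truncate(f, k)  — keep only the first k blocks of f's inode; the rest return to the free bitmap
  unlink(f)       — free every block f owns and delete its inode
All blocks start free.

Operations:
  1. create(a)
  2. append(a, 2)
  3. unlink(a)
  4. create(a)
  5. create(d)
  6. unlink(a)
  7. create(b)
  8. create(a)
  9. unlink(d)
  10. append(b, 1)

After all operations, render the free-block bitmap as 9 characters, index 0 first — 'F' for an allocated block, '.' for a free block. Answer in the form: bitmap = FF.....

  1. create(a)  ⇒  F........  {a→[0]}
  2. append(a, 2)  ⇒  FFF......  {a→[0, 1, 2]}
  3. unlink(a)  ⇒  .........  {}
  4. create(a)  ⇒  F........  {a→[0]}
  5. create(d)  ⇒  FF.......  {a→[0]; d→[1]}
  6. unlink(a)  ⇒  .F.......  {d→[1]}
  7. create(b)  ⇒  FF.......  {b→[0]; d→[1]}
  8. create(a)  ⇒  FFF......  {a→[2]; b→[0]; d→[1]}
  9. unlink(d)  ⇒  F.F......  {a→[2]; b→[0]}
  10. append(b, 1)  ⇒  FFF......  {a→[2]; b→[0, 1]}

bitmap = FFF......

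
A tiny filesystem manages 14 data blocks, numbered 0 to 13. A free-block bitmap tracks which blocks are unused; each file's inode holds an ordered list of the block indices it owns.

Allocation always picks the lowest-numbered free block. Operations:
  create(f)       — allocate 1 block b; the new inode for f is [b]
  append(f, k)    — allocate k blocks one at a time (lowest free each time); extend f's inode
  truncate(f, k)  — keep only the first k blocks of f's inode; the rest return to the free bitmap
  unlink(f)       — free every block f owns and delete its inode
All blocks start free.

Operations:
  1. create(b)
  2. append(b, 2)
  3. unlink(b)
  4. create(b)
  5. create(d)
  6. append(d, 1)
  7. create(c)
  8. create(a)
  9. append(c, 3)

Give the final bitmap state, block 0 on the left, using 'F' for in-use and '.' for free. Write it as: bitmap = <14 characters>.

create(b): bitmap=F............. | b=[0]
append(b, 2): bitmap=FFF........... | b=[0, 1, 2]
unlink(b): bitmap=.............. | 
create(b): bitmap=F............. | b=[0]
create(d): bitmap=FF............ | b=[0] d=[1]
append(d, 1): bitmap=FFF........... | b=[0] d=[1, 2]
create(c): bitmap=FFFF.......... | b=[0] c=[3] d=[1, 2]
create(a): bitmap=FFFFF......... | a=[4] b=[0] c=[3] d=[1, 2]
append(c, 3): bitmap=FFFFFFFF...... | a=[4] b=[0] c=[3, 5, 6, 7] d=[1, 2]

bitmap = FFFFFFFF......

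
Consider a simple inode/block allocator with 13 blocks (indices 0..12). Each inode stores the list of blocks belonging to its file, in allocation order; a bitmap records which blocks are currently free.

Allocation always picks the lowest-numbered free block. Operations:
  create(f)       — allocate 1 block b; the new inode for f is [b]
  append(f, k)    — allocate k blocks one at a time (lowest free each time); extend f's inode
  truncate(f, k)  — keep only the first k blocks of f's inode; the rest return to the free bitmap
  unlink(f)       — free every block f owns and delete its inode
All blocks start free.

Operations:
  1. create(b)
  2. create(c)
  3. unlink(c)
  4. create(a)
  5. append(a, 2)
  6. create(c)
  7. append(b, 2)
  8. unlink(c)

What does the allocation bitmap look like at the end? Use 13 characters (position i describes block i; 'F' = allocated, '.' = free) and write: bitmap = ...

create(b): bitmap=F............ | b=[0]
create(c): bitmap=FF........... | b=[0] c=[1]
unlink(c): bitmap=F............ | b=[0]
create(a): bitmap=FF........... | a=[1] b=[0]
append(a, 2): bitmap=FFFF......... | a=[1, 2, 3] b=[0]
create(c): bitmap=FFFFF........ | a=[1, 2, 3] b=[0] c=[4]
append(b, 2): bitmap=FFFFFFF...... | a=[1, 2, 3] b=[0, 5, 6] c=[4]
unlink(c): bitmap=FFFF.FF...... | a=[1, 2, 3] b=[0, 5, 6]

bitmap = FFFF.FF......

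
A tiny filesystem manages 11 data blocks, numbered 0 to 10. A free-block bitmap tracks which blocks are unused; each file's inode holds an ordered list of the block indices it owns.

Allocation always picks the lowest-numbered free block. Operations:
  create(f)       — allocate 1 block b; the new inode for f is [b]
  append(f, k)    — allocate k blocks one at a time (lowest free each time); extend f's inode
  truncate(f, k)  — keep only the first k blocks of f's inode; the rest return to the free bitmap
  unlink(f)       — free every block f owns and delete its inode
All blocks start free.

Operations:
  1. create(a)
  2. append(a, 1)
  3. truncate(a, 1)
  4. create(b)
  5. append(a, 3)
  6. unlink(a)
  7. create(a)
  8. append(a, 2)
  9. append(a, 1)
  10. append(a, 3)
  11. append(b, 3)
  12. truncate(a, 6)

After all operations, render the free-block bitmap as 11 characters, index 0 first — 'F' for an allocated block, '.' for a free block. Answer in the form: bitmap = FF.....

bitmap = FFFFFFF.FFF

create(a): bitmap=F.......... | a=[0]
append(a, 1): bitmap=FF......... | a=[0, 1]
truncate(a, 1): bitmap=F.......... | a=[0]
create(b): bitmap=FF......... | a=[0] b=[1]
append(a, 3): bitmap=FFFFF...... | a=[0, 2, 3, 4] b=[1]
unlink(a): bitmap=.F......... | b=[1]
create(a): bitmap=FF......... | a=[0] b=[1]
append(a, 2): bitmap=FFFF....... | a=[0, 2, 3] b=[1]
append(a, 1): bitmap=FFFFF...... | a=[0, 2, 3, 4] b=[1]
append(a, 3): bitmap=FFFFFFFF... | a=[0, 2, 3, 4, 5, 6, 7] b=[1]
append(b, 3): bitmap=FFFFFFFFFFF | a=[0, 2, 3, 4, 5, 6, 7] b=[1, 8, 9, 10]
truncate(a, 6): bitmap=FFFFFFF.FFF | a=[0, 2, 3, 4, 5, 6] b=[1, 8, 9, 10]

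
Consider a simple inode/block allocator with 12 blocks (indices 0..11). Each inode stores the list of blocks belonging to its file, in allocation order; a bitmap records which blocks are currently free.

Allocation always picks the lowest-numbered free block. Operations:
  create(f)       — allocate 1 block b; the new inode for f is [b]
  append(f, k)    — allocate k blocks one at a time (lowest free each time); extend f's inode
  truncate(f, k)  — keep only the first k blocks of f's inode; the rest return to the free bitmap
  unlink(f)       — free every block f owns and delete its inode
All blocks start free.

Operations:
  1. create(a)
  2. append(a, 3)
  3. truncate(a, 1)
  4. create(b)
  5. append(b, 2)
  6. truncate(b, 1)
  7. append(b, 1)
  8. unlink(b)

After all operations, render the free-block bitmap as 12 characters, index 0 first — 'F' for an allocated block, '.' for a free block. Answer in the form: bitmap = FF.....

bitmap = F...........

create(a): bitmap=F........... | a=[0]
append(a, 3): bitmap=FFFF........ | a=[0, 1, 2, 3]
truncate(a, 1): bitmap=F........... | a=[0]
create(b): bitmap=FF.......... | a=[0] b=[1]
append(b, 2): bitmap=FFFF........ | a=[0] b=[1, 2, 3]
truncate(b, 1): bitmap=FF.......... | a=[0] b=[1]
append(b, 1): bitmap=FFF......... | a=[0] b=[1, 2]
unlink(b): bitmap=F........... | a=[0]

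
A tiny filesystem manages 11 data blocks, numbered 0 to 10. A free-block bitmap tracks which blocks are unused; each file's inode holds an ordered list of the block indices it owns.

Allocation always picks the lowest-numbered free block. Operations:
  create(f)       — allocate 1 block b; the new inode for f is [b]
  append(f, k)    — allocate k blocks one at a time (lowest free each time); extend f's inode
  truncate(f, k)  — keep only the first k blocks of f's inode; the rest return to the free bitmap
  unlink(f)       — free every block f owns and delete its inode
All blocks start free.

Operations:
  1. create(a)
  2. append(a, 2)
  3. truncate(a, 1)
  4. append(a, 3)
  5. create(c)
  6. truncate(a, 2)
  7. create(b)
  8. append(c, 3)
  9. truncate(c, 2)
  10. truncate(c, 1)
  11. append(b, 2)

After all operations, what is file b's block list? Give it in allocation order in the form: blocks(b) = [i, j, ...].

blocks(b) = [2, 3, 5]

  1. create(a)  ⇒  F..........  {a→[0]}
  2. append(a, 2)  ⇒  FFF........  {a→[0, 1, 2]}
  3. truncate(a, 1)  ⇒  F..........  {a→[0]}
  4. append(a, 3)  ⇒  FFFF.......  {a→[0, 1, 2, 3]}
  5. create(c)  ⇒  FFFFF......  {a→[0, 1, 2, 3]; c→[4]}
  6. truncate(a, 2)  ⇒  FF..F......  {a→[0, 1]; c→[4]}
  7. create(b)  ⇒  FFF.F......  {a→[0, 1]; b→[2]; c→[4]}
  8. append(c, 3)  ⇒  FFFFFFF....  {a→[0, 1]; b→[2]; c→[4, 3, 5, 6]}
  9. truncate(c, 2)  ⇒  FFFFF......  {a→[0, 1]; b→[2]; c→[4, 3]}
  10. truncate(c, 1)  ⇒  FFF.F......  {a→[0, 1]; b→[2]; c→[4]}
  11. append(b, 2)  ⇒  FFFFFF.....  {a→[0, 1]; b→[2, 3, 5]; c→[4]}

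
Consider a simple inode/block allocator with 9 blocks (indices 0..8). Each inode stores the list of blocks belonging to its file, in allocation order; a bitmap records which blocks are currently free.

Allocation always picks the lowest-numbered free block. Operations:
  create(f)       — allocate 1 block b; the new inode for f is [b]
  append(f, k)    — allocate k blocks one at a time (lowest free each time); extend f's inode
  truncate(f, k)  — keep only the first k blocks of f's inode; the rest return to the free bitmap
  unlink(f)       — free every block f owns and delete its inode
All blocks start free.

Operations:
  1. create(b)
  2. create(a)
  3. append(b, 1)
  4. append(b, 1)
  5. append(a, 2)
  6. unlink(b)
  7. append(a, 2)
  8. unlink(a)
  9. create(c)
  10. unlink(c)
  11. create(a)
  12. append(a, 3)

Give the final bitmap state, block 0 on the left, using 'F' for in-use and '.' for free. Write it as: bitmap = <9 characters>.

[1] create(b) — b=0 (map F........)
[2] create(a) — a=1 b=0 (map FF.......)
[3] append(b, 1) — a=1 b=0,2 (map FFF......)
[4] append(b, 1) — a=1 b=0,2,3 (map FFFF.....)
[5] append(a, 2) — a=1,4,5 b=0,2,3 (map FFFFFF...)
[6] unlink(b) — a=1,4,5 (map .F..FF...)
[7] append(a, 2) — a=1,4,5,0,2 (map FFF.FF...)
[8] unlink(a) —  (map .........)
[9] create(c) — c=0 (map F........)
[10] unlink(c) —  (map .........)
[11] create(a) — a=0 (map F........)
[12] append(a, 3) — a=0,1,2,3 (map FFFF.....)

bitmap = FFFF.....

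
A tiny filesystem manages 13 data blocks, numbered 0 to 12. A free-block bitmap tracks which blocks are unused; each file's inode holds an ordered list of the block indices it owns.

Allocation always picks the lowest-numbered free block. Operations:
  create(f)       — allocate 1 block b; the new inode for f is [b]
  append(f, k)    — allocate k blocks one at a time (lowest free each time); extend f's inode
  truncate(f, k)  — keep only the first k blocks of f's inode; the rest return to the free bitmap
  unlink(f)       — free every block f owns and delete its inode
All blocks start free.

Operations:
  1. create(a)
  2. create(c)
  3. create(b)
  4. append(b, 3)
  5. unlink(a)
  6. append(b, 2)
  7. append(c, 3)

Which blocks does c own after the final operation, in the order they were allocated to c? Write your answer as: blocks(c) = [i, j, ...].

create(a): bitmap=F............ | a=[0]
create(c): bitmap=FF........... | a=[0] c=[1]
create(b): bitmap=FFF.......... | a=[0] b=[2] c=[1]
append(b, 3): bitmap=FFFFFF....... | a=[0] b=[2, 3, 4, 5] c=[1]
unlink(a): bitmap=.FFFFF....... | b=[2, 3, 4, 5] c=[1]
append(b, 2): bitmap=FFFFFFF...... | b=[2, 3, 4, 5, 0, 6] c=[1]
append(c, 3): bitmap=FFFFFFFFFF... | b=[2, 3, 4, 5, 0, 6] c=[1, 7, 8, 9]

blocks(c) = [1, 7, 8, 9]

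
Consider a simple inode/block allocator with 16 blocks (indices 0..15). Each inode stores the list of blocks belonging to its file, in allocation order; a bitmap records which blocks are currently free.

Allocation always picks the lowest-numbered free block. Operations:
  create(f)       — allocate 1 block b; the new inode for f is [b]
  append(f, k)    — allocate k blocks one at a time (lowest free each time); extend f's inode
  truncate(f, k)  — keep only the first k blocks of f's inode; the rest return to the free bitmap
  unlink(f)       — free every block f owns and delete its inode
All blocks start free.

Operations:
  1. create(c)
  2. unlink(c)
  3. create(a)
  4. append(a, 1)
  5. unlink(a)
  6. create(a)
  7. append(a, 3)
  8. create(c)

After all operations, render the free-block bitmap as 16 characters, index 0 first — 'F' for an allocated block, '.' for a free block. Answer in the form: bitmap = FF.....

create(c): bitmap=F............... | c=[0]
unlink(c): bitmap=................ | 
create(a): bitmap=F............... | a=[0]
append(a, 1): bitmap=FF.............. | a=[0, 1]
unlink(a): bitmap=................ | 
create(a): bitmap=F............... | a=[0]
append(a, 3): bitmap=FFFF............ | a=[0, 1, 2, 3]
create(c): bitmap=FFFFF........... | a=[0, 1, 2, 3] c=[4]

bitmap = FFFFF...........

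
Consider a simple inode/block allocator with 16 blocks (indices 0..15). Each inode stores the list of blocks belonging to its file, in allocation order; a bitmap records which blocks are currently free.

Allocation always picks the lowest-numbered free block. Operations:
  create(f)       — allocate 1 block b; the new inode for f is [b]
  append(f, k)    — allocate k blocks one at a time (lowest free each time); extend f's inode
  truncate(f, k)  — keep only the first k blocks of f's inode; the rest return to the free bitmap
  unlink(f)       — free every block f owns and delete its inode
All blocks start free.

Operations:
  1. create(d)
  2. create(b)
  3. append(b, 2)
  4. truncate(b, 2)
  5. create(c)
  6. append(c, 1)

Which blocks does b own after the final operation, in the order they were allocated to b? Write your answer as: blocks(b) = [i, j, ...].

after create(d) → d:[0]  free=[F...............]
after create(b) → b:[1], d:[0]  free=[FF..............]
after append(b, 2) → b:[1, 2, 3], d:[0]  free=[FFFF............]
after truncate(b, 2) → b:[1, 2], d:[0]  free=[FFF.............]
after create(c) → b:[1, 2], c:[3], d:[0]  free=[FFFF............]
after append(c, 1) → b:[1, 2], c:[3, 4], d:[0]  free=[FFFFF...........]

blocks(b) = [1, 2]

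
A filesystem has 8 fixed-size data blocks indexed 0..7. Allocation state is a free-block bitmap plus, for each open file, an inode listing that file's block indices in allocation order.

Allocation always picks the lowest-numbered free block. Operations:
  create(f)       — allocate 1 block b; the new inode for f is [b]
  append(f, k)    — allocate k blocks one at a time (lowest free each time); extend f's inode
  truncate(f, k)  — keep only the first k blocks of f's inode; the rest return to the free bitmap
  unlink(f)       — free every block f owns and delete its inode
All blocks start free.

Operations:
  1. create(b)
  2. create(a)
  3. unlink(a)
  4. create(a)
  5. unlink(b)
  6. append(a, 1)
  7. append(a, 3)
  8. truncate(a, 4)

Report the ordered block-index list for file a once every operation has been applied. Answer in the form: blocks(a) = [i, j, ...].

[1] create(b) — b=0 (map F.......)
[2] create(a) — a=1 b=0 (map FF......)
[3] unlink(a) — b=0 (map F.......)
[4] create(a) — a=1 b=0 (map FF......)
[5] unlink(b) — a=1 (map .F......)
[6] append(a, 1) — a=1,0 (map FF......)
[7] append(a, 3) — a=1,0,2,3,4 (map FFFFF...)
[8] truncate(a, 4) — a=1,0,2,3 (map FFFF....)

blocks(a) = [1, 0, 2, 3]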